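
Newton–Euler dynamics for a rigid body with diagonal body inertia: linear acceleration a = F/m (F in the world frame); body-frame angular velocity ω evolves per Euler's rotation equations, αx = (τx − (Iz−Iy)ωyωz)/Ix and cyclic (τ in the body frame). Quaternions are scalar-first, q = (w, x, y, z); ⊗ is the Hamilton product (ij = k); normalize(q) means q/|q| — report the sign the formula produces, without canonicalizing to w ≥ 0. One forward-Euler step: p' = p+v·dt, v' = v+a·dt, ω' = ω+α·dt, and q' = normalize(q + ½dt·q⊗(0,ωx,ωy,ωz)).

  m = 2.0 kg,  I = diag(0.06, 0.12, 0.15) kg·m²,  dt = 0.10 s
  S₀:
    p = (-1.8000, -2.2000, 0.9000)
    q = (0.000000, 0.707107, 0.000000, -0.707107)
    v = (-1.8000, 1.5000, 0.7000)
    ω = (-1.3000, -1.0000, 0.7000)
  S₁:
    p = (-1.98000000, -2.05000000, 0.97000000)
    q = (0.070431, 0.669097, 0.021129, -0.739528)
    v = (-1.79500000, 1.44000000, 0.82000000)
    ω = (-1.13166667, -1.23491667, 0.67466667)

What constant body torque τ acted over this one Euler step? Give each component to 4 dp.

τ = (0.0800, -0.2000, 0.0400)

rate change Δω = (0.16833333, -0.23491667, -0.02533333)
τ = I·(Δω/dt) + ω₀×(Iω₀) = (0.0800, -0.2000, 0.0400)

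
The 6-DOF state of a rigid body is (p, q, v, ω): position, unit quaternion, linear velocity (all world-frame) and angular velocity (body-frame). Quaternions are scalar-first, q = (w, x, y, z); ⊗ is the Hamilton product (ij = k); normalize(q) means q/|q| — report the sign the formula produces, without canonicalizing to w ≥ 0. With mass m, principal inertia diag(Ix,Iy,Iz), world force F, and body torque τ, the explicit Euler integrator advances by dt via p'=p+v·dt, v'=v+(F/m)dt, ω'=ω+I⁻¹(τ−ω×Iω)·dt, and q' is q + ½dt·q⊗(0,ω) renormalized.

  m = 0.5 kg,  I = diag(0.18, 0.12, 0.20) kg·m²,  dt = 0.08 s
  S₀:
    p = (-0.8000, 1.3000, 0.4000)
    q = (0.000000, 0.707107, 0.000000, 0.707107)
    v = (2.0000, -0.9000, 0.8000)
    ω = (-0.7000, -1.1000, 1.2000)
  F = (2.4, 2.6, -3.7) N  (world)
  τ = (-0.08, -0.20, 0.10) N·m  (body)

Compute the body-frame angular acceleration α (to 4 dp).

α = (0.1422, -1.8067, 0.7310)

gyro term ω×Iω = (-0.1056, 0.0168, -0.0462)
α = I⁻¹(τ − ω×Iω) = (0.1422, -1.8067, 0.7310)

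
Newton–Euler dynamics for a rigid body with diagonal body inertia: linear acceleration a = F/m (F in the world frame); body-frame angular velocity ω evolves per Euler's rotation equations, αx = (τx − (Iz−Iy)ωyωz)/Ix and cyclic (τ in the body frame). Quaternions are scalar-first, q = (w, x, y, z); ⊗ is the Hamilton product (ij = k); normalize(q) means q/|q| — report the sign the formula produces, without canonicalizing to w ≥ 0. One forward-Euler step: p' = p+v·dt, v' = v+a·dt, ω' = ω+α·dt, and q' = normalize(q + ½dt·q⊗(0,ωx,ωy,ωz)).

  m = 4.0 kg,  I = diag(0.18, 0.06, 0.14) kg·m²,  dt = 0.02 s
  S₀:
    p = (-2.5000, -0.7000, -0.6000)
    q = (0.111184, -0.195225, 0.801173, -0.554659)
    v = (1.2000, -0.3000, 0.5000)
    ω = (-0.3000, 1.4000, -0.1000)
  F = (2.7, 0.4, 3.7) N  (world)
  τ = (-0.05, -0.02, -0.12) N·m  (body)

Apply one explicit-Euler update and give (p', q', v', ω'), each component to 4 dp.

p' = p + v·dt = (-2.4760, -0.7060, -0.5900)
v + (F/m)dt = (1.2135, -0.2980, 0.5185)
(τ − ω×Iω)/I = (-0.2156, -0.3533, -1.2171)
new body rate ω' = (-0.3043, 1.3929, -0.1243)
Hamilton product q⊗(0,ω) = (-1.2356756, 0.6630501, 0.3025328, -0.0440815)
updated quaternion q' = (0.0988, -0.1886, 0.8041, -0.5550)

p' = (-2.4760, -0.7060, -0.5900)
q' = (0.0988, -0.1886, 0.8041, -0.5550)
v' = (1.2135, -0.2980, 0.5185)
ω' = (-0.3043, 1.3929, -0.1243)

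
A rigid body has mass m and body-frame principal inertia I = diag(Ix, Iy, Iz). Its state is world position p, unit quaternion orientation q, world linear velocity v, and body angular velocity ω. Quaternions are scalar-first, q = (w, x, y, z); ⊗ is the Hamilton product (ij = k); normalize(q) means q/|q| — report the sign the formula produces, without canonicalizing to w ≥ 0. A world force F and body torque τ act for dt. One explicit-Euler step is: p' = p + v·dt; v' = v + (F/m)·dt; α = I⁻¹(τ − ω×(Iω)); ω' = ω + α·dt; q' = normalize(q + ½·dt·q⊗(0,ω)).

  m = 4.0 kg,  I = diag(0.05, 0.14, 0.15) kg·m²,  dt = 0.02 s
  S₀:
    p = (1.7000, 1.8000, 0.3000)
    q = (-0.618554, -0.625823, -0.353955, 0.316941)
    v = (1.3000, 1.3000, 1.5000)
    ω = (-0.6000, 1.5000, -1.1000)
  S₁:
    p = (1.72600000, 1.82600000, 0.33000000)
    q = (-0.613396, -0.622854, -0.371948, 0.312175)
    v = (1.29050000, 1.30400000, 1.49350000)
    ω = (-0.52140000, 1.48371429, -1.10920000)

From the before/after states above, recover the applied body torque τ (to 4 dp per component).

τ = (0.1800, -0.1800, -0.1500)

ω₁ − ω₀ = (0.07860000, -0.01628571, -0.00920000)
I·α + gyro = (0.1800, -0.1800, -0.1500)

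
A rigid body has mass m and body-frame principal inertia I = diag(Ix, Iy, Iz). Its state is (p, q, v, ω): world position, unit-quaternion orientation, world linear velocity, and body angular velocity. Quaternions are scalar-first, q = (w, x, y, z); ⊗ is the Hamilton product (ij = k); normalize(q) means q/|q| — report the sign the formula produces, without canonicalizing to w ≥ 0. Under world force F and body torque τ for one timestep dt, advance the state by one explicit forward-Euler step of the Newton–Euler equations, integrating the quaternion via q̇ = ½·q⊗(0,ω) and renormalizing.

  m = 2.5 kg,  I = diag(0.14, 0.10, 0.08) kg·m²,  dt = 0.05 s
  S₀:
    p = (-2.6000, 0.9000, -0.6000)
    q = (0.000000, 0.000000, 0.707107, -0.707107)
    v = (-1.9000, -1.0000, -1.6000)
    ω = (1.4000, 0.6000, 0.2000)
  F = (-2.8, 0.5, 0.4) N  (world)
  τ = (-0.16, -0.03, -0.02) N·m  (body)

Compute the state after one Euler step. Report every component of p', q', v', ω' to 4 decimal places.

linear accel F/m = (-1.1200, 0.2000, 0.1600)
new position p' = (-2.6950, 0.8500, -0.6800)
new velocity v' = (-1.9560, -0.9900, -1.5920)
precession coupling ω×(Iω) = (-0.0024, 0.0168, -0.0336)
angular accel α = (-1.1257, -0.4680, 0.1700)
ω' = ω + α·dt = (1.3437, 0.5766, 0.2085)
Hamilton product q⊗(0,ω) = (-0.2828428, 0.5656856, -0.9899498, -0.9899498)
q' = normalize(q + ½dt·q⊗(0,ω)) = (-0.0071, 0.0141, 0.6819, -0.7313)

p' = (-2.6950, 0.8500, -0.6800)
q' = (-0.0071, 0.0141, 0.6819, -0.7313)
v' = (-1.9560, -0.9900, -1.5920)
ω' = (1.3437, 0.5766, 0.2085)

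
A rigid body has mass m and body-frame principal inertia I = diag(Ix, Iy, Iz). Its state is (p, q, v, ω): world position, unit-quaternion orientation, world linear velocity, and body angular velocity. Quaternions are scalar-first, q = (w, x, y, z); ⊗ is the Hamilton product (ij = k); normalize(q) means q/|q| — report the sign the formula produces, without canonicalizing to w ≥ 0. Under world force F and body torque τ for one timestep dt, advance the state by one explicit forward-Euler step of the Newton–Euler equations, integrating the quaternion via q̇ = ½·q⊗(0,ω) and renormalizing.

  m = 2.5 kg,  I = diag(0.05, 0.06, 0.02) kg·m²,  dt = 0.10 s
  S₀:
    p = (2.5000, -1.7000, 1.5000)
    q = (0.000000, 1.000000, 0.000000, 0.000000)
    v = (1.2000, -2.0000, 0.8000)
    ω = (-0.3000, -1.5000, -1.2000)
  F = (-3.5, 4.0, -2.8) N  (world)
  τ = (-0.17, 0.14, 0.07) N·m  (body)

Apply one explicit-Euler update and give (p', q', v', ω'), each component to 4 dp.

gyro term ω×Iω = (-0.0720, 0.0108, 0.0045)
angular accel α = (-1.9600, 2.1533, 3.2750)
ω' = ω + α·dt = (-0.4960, -1.2847, -0.8725)
Hamilton product q⊗(0,ω) = (0.3000000, 0.0000000, 1.2000000, -1.5000000)
q' = normalize(q + ½dt·q⊗(0,ω)) = (0.0149, 0.9953, 0.0597, -0.0746)
p' = p + v·dt = (2.6200, -1.9000, 1.5800)
new velocity v' = (1.0600, -1.8400, 0.6880)

p' = (2.6200, -1.9000, 1.5800)
q' = (0.0149, 0.9953, 0.0597, -0.0746)
v' = (1.0600, -1.8400, 0.6880)
ω' = (-0.4960, -1.2847, -0.8725)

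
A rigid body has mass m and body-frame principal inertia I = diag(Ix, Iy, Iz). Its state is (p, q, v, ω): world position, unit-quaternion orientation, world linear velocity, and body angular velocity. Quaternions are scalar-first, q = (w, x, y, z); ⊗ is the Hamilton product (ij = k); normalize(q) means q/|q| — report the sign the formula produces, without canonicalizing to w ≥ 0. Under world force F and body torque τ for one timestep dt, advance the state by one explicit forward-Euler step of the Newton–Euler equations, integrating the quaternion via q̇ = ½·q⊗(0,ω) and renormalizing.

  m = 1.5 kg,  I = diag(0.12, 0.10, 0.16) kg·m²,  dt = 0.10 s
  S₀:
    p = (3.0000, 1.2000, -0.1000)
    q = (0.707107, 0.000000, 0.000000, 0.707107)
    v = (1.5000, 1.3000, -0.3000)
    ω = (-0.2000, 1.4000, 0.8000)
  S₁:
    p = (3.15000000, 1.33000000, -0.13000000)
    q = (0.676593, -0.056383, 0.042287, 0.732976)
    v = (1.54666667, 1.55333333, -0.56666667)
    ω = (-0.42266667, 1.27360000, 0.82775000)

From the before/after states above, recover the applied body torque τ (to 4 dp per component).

rate change Δω = (-0.22266667, -0.12640000, 0.02775000)
gyro term ω₀×Iω₀ = (0.0672, 0.0064, 0.0056)
I·α + gyro = (-0.2000, -0.1200, 0.0500)

τ = (-0.2000, -0.1200, 0.0500)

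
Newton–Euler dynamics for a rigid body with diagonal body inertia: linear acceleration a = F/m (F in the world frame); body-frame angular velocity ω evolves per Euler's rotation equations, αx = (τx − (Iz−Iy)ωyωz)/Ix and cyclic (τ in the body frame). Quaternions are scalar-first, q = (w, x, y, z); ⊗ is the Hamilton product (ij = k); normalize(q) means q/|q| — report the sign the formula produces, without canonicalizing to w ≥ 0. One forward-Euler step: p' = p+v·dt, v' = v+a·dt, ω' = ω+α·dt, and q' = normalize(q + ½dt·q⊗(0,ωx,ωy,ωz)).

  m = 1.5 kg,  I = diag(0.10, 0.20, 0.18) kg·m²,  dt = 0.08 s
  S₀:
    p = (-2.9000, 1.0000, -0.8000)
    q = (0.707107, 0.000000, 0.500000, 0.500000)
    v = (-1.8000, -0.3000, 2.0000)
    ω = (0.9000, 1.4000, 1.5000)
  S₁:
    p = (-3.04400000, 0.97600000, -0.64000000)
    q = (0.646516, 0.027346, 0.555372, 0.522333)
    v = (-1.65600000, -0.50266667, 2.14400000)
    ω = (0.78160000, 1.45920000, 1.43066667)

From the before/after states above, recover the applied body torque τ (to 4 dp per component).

τ = (-0.1900, 0.0400, -0.0300)

ω₁ − ω₀ = (-0.11840000, 0.05920000, -0.06933333)
gyro term ω₀×Iω₀ = (-0.0420, -0.1080, 0.1260)
applied torque τ = (-0.1900, 0.0400, -0.0300)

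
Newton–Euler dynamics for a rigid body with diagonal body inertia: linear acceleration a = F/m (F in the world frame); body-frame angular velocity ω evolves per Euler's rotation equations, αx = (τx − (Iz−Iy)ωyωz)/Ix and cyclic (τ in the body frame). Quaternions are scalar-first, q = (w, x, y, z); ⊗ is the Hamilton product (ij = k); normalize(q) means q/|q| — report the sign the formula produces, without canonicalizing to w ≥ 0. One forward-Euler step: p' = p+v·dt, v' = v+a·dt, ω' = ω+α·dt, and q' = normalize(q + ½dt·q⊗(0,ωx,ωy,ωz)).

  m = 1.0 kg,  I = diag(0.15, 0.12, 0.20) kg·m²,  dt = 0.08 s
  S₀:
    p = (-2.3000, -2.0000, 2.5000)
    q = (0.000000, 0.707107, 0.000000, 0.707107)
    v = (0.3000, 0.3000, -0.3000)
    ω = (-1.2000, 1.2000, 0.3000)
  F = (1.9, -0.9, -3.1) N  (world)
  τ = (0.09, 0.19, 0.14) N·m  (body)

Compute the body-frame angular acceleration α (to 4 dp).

α = (0.4080, 1.4333, 0.4840)

precession coupling ω×(Iω) = (0.0288, 0.0180, 0.0432)
α = I⁻¹(τ − ω×Iω) = (0.4080, 1.4333, 0.4840)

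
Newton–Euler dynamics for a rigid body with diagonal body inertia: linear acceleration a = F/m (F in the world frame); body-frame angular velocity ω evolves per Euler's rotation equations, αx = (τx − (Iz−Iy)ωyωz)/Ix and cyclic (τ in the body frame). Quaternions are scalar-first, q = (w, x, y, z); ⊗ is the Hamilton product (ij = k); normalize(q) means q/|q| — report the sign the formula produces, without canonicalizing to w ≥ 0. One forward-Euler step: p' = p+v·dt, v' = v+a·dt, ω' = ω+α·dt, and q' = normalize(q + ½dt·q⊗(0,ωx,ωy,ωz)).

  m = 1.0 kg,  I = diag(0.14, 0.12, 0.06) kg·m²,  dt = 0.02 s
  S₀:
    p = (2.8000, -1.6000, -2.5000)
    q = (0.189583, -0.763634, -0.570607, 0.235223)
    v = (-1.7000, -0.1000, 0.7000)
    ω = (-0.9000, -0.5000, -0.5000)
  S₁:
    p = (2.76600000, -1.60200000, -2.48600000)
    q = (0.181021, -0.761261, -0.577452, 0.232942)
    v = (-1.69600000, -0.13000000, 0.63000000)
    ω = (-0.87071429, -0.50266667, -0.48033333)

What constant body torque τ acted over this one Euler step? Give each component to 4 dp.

Δω = ω₁−ω₀ = (0.02928571, -0.00266667, 0.01966667)
gyro term ω₀×Iω₀ = (-0.0150, 0.0360, -0.0090)
τ = I·(Δω/dt) + ω₀×(Iω₀) = (0.1900, 0.0200, 0.0500)

τ = (0.1900, 0.0200, 0.0500)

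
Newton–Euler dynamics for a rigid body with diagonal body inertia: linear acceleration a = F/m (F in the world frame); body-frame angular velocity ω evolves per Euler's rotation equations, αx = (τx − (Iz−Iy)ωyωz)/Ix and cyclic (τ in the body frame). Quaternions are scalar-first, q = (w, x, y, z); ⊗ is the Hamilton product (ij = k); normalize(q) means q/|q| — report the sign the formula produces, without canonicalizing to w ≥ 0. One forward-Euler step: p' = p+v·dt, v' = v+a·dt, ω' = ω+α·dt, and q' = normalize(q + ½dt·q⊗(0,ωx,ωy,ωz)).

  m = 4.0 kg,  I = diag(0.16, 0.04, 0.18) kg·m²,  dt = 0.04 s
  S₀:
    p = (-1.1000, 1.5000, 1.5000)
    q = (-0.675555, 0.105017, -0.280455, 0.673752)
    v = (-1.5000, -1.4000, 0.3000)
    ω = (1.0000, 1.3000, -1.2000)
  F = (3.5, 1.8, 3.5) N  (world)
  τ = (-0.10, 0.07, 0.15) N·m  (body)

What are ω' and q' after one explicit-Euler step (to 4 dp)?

α = I⁻¹(τ − ω×Iω) = (0.7400, 1.1500, 1.7000)
ω + α·dt = (1.0296, 1.3460, -1.1320)
q⊗(0,ω) = (1.0680769, -1.2148866, -0.0784491, 1.2276431)
q + ½dt·q⊗(0,ω), renormalized = (-0.6537, 0.0807, -0.2818, 0.6977)

ω' = (1.0296, 1.3460, -1.1320)
q' = (-0.6537, 0.0807, -0.2818, 0.6977)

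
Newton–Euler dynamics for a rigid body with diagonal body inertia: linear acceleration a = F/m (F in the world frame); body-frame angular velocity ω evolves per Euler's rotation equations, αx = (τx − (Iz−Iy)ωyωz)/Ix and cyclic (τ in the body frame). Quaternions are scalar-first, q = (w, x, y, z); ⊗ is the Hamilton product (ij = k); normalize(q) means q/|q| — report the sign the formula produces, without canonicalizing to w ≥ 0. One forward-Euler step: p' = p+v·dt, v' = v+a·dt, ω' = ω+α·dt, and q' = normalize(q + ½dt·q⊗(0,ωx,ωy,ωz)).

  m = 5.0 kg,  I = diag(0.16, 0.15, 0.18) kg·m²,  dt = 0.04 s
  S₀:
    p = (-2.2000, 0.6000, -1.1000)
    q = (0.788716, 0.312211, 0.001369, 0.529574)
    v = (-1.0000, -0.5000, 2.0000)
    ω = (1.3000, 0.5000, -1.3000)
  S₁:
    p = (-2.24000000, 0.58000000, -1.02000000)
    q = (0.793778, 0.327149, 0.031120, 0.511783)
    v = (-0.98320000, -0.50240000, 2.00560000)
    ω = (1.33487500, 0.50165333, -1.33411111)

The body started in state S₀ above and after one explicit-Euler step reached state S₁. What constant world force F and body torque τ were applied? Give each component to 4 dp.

F = (2.1000, -0.3000, 0.7000)
τ = (0.1200, 0.0400, -0.1600)

Δv = v₁−v₀ = (0.01680000, -0.00240000, 0.00560000)
m·(v₁−v₀)/dt = (2.1000, -0.3000, 0.7000)
rate change Δω = (0.03487500, 0.00165333, -0.03411111)
precession coupling = (-0.0195, 0.0338, -0.0065)
τ = I·(Δω/dt) + ω₀×(Iω₀) = (0.1200, 0.0400, -0.1600)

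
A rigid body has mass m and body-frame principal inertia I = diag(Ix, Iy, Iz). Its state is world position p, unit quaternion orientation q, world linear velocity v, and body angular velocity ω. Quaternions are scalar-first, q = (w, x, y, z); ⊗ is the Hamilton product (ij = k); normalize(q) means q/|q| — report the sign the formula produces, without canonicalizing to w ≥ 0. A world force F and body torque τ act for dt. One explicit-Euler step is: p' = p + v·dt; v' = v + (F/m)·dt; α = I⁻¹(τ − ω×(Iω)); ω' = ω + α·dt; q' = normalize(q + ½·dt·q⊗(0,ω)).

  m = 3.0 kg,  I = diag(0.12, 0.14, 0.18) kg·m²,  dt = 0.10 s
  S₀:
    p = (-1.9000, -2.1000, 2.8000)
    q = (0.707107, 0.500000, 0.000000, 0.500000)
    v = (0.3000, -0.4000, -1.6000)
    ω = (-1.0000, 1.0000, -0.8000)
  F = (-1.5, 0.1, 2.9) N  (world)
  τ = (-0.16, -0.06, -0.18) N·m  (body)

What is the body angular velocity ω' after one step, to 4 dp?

ω' = (-1.1067, 0.9914, -0.8889)

α = I⁻¹(τ − ω×Iω) = (-1.0667, -0.0857, -0.8889)
new body rate ω' = (-1.1067, 0.9914, -0.8889)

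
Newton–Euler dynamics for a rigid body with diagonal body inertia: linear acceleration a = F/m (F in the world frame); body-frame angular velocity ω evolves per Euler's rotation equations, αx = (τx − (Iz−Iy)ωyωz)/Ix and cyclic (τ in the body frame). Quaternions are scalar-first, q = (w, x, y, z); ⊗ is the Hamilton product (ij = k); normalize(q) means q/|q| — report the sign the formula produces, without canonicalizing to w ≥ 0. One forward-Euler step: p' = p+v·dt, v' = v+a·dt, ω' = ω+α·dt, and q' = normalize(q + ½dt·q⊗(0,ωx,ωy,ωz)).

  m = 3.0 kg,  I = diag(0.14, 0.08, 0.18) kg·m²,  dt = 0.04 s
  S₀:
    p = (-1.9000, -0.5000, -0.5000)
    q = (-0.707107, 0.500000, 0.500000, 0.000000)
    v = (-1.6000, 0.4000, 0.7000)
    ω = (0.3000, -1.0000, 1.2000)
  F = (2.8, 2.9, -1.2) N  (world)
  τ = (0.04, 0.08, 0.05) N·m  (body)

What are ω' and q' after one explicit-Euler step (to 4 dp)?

precession coupling ω×(Iω) = (-0.1200, -0.0144, 0.0180)
(τ − ω×Iω)/I = (1.1429, 1.1800, 0.1778)
new body rate ω' = (0.3457, -0.9528, 1.2071)
2q̇ = q⊗(0,ω) = (0.3500000, 0.3878679, 0.1071070, -1.4985284)
q + ½dt·q⊗(0,ω), renormalized = (-0.6998, 0.5075, 0.5019, -0.0300)

ω' = (0.3457, -0.9528, 1.2071)
q' = (-0.6998, 0.5075, 0.5019, -0.0300)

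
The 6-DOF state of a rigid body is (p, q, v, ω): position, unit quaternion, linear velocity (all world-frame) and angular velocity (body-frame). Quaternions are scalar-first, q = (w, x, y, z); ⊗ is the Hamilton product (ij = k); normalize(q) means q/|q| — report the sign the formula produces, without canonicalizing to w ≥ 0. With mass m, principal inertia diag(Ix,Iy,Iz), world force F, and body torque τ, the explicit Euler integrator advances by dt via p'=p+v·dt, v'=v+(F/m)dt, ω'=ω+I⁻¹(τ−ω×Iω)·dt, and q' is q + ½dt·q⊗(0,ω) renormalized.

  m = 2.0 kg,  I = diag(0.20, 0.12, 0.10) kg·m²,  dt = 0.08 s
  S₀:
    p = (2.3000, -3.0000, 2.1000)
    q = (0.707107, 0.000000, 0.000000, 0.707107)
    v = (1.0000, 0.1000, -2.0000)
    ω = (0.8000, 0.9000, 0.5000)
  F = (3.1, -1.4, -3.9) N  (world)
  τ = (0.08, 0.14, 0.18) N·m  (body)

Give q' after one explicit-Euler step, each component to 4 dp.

q' = (0.6920, -0.0028, 0.0480, 0.7203)

2q̇ = q⊗(0,ω) = (-0.3535535, -0.0707107, 1.2020819, 0.3535535)
q + ½dt·q⊗(0,ω), renormalized = (0.6920, -0.0028, 0.0480, 0.7203)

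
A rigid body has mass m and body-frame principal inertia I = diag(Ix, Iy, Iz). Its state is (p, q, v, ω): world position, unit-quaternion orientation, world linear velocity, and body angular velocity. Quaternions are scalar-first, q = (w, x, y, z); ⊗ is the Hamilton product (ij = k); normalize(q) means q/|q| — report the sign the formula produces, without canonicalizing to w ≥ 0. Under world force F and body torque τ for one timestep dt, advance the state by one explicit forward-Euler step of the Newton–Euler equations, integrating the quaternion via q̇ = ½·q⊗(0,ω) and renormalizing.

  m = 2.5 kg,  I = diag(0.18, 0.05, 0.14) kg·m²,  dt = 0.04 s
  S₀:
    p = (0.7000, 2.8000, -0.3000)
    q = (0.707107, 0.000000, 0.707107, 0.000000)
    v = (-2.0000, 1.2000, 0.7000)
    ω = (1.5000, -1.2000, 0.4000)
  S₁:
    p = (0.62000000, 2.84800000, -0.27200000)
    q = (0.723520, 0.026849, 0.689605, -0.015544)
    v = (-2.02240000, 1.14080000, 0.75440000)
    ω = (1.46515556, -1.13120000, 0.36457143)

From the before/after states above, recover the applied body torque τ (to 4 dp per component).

τ = (-0.2000, 0.1100, 0.1100)

Δω = ω₁−ω₀ = (-0.03484444, 0.06880000, -0.03542857)
gyro term ω₀×Iω₀ = (-0.0432, 0.0240, 0.2340)
applied torque τ = (-0.2000, 0.1100, 0.1100)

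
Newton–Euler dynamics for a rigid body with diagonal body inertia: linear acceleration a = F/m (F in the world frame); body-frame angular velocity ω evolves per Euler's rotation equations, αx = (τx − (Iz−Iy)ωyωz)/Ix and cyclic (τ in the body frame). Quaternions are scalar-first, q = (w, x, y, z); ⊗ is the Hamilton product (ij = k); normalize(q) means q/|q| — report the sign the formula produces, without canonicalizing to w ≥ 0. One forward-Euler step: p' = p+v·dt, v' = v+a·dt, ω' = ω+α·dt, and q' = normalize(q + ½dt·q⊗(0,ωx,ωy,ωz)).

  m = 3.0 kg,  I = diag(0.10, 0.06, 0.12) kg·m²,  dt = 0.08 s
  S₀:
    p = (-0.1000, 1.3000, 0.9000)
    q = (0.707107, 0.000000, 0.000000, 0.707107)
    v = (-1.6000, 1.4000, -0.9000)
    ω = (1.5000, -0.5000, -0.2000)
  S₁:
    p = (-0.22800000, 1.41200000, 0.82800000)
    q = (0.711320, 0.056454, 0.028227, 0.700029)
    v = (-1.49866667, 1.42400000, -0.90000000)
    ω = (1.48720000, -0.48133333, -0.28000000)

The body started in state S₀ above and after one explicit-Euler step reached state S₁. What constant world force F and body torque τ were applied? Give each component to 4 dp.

velocity change Δv = (0.10133333, 0.02400000, 0.00000000)
applied force F = (3.8000, 0.9000, 0.0000)
ω₁ − ω₀ = (-0.01280000, 0.01866667, -0.08000000)
applied torque τ = (-0.0100, 0.0200, -0.0900)

F = (3.8000, 0.9000, 0.0000)
τ = (-0.0100, 0.0200, -0.0900)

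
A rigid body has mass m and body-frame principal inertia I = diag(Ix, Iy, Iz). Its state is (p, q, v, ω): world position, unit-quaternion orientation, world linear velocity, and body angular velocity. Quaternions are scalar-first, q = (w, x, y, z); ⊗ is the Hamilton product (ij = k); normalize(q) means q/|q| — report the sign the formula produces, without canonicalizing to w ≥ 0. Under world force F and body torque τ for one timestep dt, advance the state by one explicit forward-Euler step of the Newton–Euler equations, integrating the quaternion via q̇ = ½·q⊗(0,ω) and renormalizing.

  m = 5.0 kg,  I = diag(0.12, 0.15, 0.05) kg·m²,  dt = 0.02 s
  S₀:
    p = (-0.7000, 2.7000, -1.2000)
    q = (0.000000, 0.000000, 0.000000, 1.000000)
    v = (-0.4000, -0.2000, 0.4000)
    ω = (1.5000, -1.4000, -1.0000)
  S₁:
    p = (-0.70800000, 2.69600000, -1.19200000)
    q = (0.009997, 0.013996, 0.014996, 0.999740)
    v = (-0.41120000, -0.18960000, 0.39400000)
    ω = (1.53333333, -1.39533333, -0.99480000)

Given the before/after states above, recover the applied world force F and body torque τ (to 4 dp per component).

F = (-2.8000, 2.6000, -1.5000)
τ = (0.0600, -0.0700, -0.0500)

rate change Δω = (0.03333333, 0.00466667, 0.00520000)
ω₀×(Iω₀) = (-0.1400, -0.1050, -0.0630)
τ = I·(Δω/dt) + ω₀×(Iω₀) = (0.0600, -0.0700, -0.0500)
Δv = v₁−v₀ = (-0.01120000, 0.01040000, -0.00600000)
m·(v₁−v₀)/dt = (-2.8000, 2.6000, -1.5000)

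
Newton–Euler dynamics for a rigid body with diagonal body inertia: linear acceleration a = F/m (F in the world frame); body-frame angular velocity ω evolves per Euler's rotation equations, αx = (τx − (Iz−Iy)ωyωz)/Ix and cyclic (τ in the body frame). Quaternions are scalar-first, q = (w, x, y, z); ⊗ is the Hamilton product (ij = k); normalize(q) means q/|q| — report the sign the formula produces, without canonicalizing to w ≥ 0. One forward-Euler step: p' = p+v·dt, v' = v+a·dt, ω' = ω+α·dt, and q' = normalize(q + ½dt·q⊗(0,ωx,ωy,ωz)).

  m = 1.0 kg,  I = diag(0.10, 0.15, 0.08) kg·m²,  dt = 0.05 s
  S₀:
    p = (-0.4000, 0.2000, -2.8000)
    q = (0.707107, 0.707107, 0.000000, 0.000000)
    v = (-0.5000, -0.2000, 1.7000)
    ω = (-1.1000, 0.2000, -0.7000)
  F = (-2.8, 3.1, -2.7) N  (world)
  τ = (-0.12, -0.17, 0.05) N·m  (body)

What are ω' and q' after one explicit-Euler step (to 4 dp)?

ω' = (-1.1649, 0.1382, -0.6619)
q' = (0.7262, 0.6873, 0.0159, -0.0088)

angular accel α = (-1.2980, -1.2360, 0.7625)
ω + α·dt = (-1.1649, 0.1382, -0.6619)
q⊗(0,ω) = (0.7778177, -0.7778177, 0.6363963, -0.3535535)
q' = normalize(q + ½dt·q⊗(0,ω)) = (0.7262, 0.6873, 0.0159, -0.0088)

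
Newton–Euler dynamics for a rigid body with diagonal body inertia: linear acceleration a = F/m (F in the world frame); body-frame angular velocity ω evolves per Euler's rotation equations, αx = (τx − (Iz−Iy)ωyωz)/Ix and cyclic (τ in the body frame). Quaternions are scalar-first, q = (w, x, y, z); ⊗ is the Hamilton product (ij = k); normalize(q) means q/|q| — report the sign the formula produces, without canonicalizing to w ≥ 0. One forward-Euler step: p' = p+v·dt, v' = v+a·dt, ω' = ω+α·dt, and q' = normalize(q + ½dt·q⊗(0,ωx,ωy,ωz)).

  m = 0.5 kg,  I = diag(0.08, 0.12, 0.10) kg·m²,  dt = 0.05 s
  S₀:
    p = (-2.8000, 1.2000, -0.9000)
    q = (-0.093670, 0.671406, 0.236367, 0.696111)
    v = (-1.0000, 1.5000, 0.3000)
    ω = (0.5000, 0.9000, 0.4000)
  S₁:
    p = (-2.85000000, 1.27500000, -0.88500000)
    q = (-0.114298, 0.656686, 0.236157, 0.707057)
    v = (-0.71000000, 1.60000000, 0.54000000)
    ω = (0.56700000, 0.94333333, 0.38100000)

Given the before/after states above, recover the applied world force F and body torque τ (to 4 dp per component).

velocity change Δv = (0.29000000, 0.10000000, 0.24000000)
F = m·Δv/dt = (2.9000, 1.0000, 2.4000)
ω₁ − ω₀ = (0.06700000, 0.04333333, -0.01900000)
gyro term ω₀×Iω₀ = (-0.0072, -0.0040, 0.0180)
τ = I·(Δω/dt) + ω₀×(Iω₀) = (0.1000, 0.1000, -0.0200)

F = (2.9000, 1.0000, 2.4000)
τ = (0.1000, 0.1000, -0.0200)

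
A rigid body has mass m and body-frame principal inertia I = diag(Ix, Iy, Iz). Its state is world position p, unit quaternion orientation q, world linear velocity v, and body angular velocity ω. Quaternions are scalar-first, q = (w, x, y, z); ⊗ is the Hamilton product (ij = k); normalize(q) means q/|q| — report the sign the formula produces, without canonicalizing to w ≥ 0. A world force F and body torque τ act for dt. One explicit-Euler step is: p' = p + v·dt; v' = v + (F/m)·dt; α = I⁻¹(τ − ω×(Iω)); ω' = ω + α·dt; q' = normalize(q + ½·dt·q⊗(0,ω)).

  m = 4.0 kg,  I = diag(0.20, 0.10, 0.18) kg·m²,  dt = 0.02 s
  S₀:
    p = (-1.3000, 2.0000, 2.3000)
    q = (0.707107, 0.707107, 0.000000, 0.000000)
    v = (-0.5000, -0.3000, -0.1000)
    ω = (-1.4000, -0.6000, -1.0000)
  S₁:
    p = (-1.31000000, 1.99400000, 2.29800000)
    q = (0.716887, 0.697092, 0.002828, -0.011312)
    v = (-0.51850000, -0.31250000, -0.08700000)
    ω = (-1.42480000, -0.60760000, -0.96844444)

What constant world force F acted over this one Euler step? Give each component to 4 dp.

F = (-3.7000, -2.5000, 2.6000)

velocity change Δv = (-0.01850000, -0.01250000, 0.01300000)
F = m·Δv/dt = (-3.7000, -2.5000, 2.6000)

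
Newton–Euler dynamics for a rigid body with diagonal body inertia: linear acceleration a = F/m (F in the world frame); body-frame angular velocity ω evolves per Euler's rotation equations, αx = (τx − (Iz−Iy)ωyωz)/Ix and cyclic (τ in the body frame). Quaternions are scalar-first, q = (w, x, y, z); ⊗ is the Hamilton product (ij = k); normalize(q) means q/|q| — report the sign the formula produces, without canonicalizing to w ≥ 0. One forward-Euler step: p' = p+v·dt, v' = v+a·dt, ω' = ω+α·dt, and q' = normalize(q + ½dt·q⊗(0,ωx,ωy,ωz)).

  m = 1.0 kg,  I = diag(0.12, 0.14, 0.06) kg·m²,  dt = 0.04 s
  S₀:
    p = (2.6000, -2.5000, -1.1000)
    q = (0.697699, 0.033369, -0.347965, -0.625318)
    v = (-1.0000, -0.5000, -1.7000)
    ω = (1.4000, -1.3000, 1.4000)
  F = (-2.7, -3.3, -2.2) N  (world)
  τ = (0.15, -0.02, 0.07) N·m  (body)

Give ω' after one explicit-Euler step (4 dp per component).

ω×(Iω) gyroscopic = (0.1456, 0.1176, -0.0364)
angular accel α = (0.0367, -0.9829, 1.7733)
ω' = ω + α·dt = (1.4015, -1.3393, 1.4709)

ω' = (1.4015, -1.3393, 1.4709)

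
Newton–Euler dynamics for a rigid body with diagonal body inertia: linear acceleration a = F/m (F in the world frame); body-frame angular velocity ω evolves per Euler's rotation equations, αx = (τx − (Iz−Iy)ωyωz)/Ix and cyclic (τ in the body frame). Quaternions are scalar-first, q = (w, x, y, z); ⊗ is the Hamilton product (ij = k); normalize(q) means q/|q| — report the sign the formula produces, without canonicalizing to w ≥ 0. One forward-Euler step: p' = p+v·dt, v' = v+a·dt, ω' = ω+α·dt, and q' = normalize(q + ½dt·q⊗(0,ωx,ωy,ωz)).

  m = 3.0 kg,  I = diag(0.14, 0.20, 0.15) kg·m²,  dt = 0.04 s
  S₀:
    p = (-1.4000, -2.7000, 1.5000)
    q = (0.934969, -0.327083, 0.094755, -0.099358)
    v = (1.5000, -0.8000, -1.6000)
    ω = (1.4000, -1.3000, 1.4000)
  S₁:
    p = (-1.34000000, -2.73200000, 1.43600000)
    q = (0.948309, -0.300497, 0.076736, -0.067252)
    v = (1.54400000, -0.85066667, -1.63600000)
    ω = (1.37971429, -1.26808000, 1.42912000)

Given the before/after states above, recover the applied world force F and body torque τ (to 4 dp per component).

F = (3.3000, -3.8000, -2.7000)
τ = (0.0200, 0.1400, 0.0000)

Δv = v₁−v₀ = (0.04400000, -0.05066667, -0.03600000)
m·(v₁−v₀)/dt = (3.3000, -3.8000, -2.7000)
Δω = ω₁−ω₀ = (-0.02028571, 0.03192000, 0.02912000)
applied torque τ = (0.0200, 0.1400, 0.0000)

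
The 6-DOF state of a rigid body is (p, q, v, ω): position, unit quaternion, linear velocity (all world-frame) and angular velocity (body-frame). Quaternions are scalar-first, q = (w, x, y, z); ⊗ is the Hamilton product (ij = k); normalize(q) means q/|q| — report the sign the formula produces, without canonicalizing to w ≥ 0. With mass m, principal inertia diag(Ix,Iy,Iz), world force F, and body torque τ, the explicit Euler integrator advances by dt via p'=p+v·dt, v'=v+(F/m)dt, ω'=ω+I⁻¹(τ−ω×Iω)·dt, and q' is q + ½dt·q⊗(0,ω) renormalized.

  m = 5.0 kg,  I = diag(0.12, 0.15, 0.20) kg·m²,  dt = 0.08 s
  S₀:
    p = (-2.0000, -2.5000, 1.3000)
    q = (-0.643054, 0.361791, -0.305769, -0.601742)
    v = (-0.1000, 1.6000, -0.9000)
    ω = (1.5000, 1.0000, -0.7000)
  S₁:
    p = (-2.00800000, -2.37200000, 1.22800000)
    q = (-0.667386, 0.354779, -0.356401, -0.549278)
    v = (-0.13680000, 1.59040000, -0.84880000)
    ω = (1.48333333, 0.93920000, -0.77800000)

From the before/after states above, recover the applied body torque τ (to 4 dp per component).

Δω = ω₁−ω₀ = (-0.01666667, -0.06080000, -0.07800000)
precession coupling = (-0.0350, 0.0840, 0.0450)
τ = I·(Δω/dt) + ω₀×(Iω₀) = (-0.0600, -0.0300, -0.1500)

τ = (-0.0600, -0.0300, -0.1500)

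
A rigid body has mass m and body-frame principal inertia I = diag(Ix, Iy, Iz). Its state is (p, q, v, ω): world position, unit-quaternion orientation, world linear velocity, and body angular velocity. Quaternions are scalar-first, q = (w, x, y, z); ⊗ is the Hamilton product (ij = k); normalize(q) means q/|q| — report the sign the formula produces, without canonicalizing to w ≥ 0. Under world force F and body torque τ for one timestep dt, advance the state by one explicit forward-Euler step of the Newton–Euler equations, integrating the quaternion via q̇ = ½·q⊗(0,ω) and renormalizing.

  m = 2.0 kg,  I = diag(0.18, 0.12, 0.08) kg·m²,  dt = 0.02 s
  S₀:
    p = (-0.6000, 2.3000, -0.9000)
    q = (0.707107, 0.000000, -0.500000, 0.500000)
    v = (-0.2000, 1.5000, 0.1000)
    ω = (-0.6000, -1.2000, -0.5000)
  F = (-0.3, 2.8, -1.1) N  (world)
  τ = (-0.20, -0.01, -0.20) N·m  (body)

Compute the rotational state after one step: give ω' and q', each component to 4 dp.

ω' = (-0.6196, -1.2067, -0.5392)
q' = (0.7035, 0.0043, -0.5114, 0.4934)

precession coupling ω×(Iω) = (-0.0240, 0.0300, -0.0432)
α = I⁻¹(τ − ω×Iω) = (-0.9778, -0.3333, -1.9600)
ω + α·dt = (-0.6196, -1.2067, -0.5392)
2q̇ = q⊗(0,ω) = (-0.3500000, 0.4257358, -1.1485284, -0.6535535)
updated quaternion q' = (0.7035, 0.0043, -0.5114, 0.4934)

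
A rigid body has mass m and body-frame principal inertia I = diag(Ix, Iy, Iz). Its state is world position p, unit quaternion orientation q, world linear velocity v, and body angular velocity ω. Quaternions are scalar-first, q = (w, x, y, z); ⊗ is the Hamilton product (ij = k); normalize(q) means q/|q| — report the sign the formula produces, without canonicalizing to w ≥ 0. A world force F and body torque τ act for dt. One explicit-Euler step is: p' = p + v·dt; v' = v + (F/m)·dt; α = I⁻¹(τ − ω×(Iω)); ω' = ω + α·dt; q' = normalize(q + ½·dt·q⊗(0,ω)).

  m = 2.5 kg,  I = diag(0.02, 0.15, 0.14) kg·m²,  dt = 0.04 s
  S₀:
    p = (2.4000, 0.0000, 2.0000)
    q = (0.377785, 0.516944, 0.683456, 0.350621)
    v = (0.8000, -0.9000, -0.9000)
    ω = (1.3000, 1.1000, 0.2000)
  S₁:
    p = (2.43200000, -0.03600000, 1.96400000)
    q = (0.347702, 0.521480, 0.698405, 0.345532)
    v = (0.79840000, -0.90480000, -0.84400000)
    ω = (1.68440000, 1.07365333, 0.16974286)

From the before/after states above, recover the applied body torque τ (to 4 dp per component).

τ = (0.1900, -0.1300, 0.0800)

Δω = ω₁−ω₀ = (0.38440000, -0.02634667, -0.03025714)
gyro term ω₀×Iω₀ = (-0.0022, -0.0312, 0.1859)
I·α + gyro = (0.1900, -0.1300, 0.0800)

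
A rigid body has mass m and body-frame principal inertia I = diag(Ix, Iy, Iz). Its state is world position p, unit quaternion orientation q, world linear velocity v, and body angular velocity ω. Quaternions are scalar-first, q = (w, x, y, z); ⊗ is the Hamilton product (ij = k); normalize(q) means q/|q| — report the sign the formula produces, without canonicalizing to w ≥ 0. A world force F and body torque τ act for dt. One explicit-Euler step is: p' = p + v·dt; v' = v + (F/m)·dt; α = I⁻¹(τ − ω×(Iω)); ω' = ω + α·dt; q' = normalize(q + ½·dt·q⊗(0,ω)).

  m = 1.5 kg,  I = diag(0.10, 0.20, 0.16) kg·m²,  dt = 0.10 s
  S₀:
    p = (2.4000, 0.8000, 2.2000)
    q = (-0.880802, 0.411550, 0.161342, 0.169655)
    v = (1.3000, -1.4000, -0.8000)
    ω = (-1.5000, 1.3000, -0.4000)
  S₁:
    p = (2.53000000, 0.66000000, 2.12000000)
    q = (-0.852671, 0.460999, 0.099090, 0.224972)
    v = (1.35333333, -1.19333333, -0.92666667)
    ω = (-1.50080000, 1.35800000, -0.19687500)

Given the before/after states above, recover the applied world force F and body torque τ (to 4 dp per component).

Δω = ω₁−ω₀ = (-0.00080000, 0.05800000, 0.20312500)
τ = I·(Δω/dt) + ω₀×(Iω₀) = (0.0200, 0.0800, 0.1300)
v₁ − v₀ = (0.05333333, 0.20666667, -0.12666667)
m·(v₁−v₀)/dt = (0.8000, 3.1000, -1.9000)

F = (0.8000, 3.1000, -1.9000)
τ = (0.0200, 0.0800, 0.1300)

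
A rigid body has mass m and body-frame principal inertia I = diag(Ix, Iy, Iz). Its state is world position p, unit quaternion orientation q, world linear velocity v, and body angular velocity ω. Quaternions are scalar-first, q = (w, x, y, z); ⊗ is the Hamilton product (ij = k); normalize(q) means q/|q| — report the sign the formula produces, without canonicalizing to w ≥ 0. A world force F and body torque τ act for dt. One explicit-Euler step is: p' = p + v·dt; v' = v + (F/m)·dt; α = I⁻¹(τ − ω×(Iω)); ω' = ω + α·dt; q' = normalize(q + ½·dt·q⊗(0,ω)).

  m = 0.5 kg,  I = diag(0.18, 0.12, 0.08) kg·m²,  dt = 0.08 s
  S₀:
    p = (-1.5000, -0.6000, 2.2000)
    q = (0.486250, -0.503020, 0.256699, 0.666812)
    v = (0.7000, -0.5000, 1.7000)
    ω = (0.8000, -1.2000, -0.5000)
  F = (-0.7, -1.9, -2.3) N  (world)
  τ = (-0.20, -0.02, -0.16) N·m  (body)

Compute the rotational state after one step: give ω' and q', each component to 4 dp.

ω' = (0.7218, -1.1867, -0.7176)
q' = (0.5270, -0.4597, 0.2442, 0.6718)

α = I⁻¹(τ − ω×Iω) = (-0.9778, 0.1667, -2.7200)
ω + α·dt = (0.7218, -1.1867, -0.7176)
Hamilton product q⊗(0,ω) = (1.0438608, 1.0608249, -0.3015604, 0.1551398)
updated quaternion q' = (0.5270, -0.4597, 0.2442, 0.6718)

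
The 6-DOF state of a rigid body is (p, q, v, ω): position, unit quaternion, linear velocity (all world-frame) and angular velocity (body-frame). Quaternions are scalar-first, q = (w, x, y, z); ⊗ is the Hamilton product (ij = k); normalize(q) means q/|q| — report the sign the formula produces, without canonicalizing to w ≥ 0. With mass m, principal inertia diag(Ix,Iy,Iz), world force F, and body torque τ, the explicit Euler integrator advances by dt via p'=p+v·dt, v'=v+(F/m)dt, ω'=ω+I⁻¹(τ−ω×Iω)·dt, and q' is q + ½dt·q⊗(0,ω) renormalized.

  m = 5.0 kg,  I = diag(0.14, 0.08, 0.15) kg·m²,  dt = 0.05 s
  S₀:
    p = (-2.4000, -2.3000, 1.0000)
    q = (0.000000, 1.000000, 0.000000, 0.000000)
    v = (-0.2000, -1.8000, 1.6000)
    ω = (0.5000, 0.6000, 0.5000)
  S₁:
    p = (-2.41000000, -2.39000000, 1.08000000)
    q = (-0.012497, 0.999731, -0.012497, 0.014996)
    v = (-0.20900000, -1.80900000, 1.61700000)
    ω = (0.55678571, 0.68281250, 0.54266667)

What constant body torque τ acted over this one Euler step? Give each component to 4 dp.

rate change Δω = (0.05678571, 0.08281250, 0.04266667)
I·α + gyro = (0.1800, 0.1300, 0.1100)

τ = (0.1800, 0.1300, 0.1100)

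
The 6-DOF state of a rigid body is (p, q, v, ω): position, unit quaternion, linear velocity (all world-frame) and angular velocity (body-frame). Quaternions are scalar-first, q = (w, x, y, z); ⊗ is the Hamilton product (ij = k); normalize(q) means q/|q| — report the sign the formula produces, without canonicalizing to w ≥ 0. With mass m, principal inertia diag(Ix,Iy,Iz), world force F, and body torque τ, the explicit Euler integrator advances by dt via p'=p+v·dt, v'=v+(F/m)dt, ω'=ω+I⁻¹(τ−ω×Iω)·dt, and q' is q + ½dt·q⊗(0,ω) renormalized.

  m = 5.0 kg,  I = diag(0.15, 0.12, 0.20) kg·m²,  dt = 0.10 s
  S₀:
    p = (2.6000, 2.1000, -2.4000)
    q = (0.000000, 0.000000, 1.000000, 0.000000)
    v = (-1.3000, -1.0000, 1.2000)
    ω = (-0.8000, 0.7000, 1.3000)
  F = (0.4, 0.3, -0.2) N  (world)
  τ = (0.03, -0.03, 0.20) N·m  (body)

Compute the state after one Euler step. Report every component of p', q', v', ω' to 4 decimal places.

gyro term ω×Iω = (0.0728, 0.0520, 0.0168)
angular accel α = (-0.2853, -0.6833, 0.9160)
ω + α·dt = (-0.8285, 0.6317, 1.3916)
Hamilton product q⊗(0,ω) = (-0.7000000, 1.3000000, 0.0000000, 0.8000000)
q + ½dt·q⊗(0,ω), renormalized = (-0.0349, 0.0648, 0.9965, 0.0399)
p + v·dt = (2.4700, 2.0000, -2.2800)
v' = v + a·dt = (-1.2920, -0.9940, 1.1960)

p' = (2.4700, 2.0000, -2.2800)
q' = (-0.0349, 0.0648, 0.9965, 0.0399)
v' = (-1.2920, -0.9940, 1.1960)
ω' = (-0.8285, 0.6317, 1.3916)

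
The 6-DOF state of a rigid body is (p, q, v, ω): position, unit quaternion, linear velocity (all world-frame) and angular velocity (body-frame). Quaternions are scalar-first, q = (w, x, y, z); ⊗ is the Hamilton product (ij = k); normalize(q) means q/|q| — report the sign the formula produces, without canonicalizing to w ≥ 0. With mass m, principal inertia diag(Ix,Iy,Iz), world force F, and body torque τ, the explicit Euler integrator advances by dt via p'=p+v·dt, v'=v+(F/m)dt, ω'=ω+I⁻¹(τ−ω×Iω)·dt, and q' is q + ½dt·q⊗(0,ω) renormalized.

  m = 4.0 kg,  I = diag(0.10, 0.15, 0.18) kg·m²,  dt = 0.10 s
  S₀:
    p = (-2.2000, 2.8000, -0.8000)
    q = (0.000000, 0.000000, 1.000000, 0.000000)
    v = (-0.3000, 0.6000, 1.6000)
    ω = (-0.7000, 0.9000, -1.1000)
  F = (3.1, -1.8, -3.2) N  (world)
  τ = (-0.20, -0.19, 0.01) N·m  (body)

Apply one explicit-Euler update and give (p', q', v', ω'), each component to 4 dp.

p' = (-2.2300, 2.8600, -0.6400)
q' = (-0.0449, -0.0548, 0.9969, 0.0349)
v' = (-0.2225, 0.5550, 1.5200)
ω' = (-0.8703, 0.8144, -1.0769)

new position p' = (-2.2300, 2.8600, -0.6400)
v' = v + a·dt = (-0.2225, 0.5550, 1.5200)
(τ − ω×Iω)/I = (-1.7030, -0.8560, 0.2306)
new body rate ω' = (-0.8703, 0.8144, -1.0769)
2q̇ = q⊗(0,ω) = (-0.9000000, -1.1000000, 0.0000000, 0.7000000)
updated quaternion q' = (-0.0449, -0.0548, 0.9969, 0.0349)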